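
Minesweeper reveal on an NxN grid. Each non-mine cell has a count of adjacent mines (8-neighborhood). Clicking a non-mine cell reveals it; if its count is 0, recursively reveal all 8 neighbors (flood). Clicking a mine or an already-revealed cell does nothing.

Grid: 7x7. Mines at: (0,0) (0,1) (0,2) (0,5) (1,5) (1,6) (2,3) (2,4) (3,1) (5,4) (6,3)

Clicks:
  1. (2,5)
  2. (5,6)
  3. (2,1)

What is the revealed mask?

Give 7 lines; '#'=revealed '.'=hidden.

Click 1 (2,5) count=3: revealed 1 new [(2,5)] -> total=1
Click 2 (5,6) count=0: revealed 9 new [(2,6) (3,5) (3,6) (4,5) (4,6) (5,5) (5,6) (6,5) (6,6)] -> total=10
Click 3 (2,1) count=1: revealed 1 new [(2,1)] -> total=11

Answer: .......
.......
.#...##
.....##
.....##
.....##
.....##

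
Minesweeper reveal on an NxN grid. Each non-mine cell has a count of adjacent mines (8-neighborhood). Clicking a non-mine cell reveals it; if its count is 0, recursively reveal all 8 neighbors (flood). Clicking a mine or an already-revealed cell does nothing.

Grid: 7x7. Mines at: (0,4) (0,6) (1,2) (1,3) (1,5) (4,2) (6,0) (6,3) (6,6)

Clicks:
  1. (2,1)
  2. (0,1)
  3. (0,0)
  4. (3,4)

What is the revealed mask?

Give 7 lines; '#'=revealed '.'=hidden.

Answer: ##.....
##.....
##.####
##.####
##.####
##.####
.......

Derivation:
Click 1 (2,1) count=1: revealed 1 new [(2,1)] -> total=1
Click 2 (0,1) count=1: revealed 1 new [(0,1)] -> total=2
Click 3 (0,0) count=0: revealed 10 new [(0,0) (1,0) (1,1) (2,0) (3,0) (3,1) (4,0) (4,1) (5,0) (5,1)] -> total=12
Click 4 (3,4) count=0: revealed 16 new [(2,3) (2,4) (2,5) (2,6) (3,3) (3,4) (3,5) (3,6) (4,3) (4,4) (4,5) (4,6) (5,3) (5,4) (5,5) (5,6)] -> total=28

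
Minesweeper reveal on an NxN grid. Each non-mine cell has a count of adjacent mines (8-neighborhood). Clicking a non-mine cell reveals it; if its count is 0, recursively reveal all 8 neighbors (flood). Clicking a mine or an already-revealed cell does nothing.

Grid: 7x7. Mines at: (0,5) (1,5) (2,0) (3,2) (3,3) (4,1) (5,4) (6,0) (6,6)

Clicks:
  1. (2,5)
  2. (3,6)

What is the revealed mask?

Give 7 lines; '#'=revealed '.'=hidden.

Answer: .......
.......
....###
....###
....###
.....##
.......

Derivation:
Click 1 (2,5) count=1: revealed 1 new [(2,5)] -> total=1
Click 2 (3,6) count=0: revealed 10 new [(2,4) (2,6) (3,4) (3,5) (3,6) (4,4) (4,5) (4,6) (5,5) (5,6)] -> total=11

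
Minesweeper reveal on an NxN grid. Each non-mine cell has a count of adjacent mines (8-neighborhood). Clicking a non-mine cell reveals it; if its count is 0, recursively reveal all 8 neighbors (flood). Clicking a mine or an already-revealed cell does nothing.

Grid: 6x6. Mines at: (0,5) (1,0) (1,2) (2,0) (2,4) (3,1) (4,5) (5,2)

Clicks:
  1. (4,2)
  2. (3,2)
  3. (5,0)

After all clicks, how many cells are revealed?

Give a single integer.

Answer: 6

Derivation:
Click 1 (4,2) count=2: revealed 1 new [(4,2)] -> total=1
Click 2 (3,2) count=1: revealed 1 new [(3,2)] -> total=2
Click 3 (5,0) count=0: revealed 4 new [(4,0) (4,1) (5,0) (5,1)] -> total=6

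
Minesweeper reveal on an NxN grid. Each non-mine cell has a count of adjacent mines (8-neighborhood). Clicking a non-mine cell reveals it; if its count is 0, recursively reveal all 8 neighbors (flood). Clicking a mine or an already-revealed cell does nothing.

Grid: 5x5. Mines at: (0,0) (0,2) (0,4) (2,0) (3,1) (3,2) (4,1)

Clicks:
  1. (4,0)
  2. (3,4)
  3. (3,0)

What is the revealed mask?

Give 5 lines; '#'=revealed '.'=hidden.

Answer: .....
...##
...##
#..##
#..##

Derivation:
Click 1 (4,0) count=2: revealed 1 new [(4,0)] -> total=1
Click 2 (3,4) count=0: revealed 8 new [(1,3) (1,4) (2,3) (2,4) (3,3) (3,4) (4,3) (4,4)] -> total=9
Click 3 (3,0) count=3: revealed 1 new [(3,0)] -> total=10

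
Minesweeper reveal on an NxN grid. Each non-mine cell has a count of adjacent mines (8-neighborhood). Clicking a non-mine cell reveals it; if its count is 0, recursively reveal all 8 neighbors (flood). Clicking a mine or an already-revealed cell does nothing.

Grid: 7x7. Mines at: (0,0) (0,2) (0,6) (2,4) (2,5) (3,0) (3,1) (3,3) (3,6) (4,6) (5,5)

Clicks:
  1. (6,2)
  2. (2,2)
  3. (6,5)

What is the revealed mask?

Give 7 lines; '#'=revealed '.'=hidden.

Click 1 (6,2) count=0: revealed 15 new [(4,0) (4,1) (4,2) (4,3) (4,4) (5,0) (5,1) (5,2) (5,3) (5,4) (6,0) (6,1) (6,2) (6,3) (6,4)] -> total=15
Click 2 (2,2) count=2: revealed 1 new [(2,2)] -> total=16
Click 3 (6,5) count=1: revealed 1 new [(6,5)] -> total=17

Answer: .......
.......
..#....
.......
#####..
#####..
######.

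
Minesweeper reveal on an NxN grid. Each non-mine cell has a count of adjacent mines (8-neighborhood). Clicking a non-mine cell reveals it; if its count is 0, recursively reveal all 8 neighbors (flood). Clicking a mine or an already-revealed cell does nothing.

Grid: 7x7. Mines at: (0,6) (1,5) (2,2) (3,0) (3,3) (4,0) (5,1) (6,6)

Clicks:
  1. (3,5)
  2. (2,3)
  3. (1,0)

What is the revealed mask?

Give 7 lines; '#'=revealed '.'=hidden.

Answer: #####..
#####..
##.####
....###
..#####
..#####
..####.

Derivation:
Click 1 (3,5) count=0: revealed 20 new [(2,4) (2,5) (2,6) (3,4) (3,5) (3,6) (4,2) (4,3) (4,4) (4,5) (4,6) (5,2) (5,3) (5,4) (5,5) (5,6) (6,2) (6,3) (6,4) (6,5)] -> total=20
Click 2 (2,3) count=2: revealed 1 new [(2,3)] -> total=21
Click 3 (1,0) count=0: revealed 12 new [(0,0) (0,1) (0,2) (0,3) (0,4) (1,0) (1,1) (1,2) (1,3) (1,4) (2,0) (2,1)] -> total=33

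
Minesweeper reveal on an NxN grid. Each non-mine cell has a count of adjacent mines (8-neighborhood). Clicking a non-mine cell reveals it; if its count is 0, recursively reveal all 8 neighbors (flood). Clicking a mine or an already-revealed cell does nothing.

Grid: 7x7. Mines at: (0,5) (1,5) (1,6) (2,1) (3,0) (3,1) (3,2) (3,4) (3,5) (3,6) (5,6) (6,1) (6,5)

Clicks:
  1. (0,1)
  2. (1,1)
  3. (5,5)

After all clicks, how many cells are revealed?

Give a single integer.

Click 1 (0,1) count=0: revealed 13 new [(0,0) (0,1) (0,2) (0,3) (0,4) (1,0) (1,1) (1,2) (1,3) (1,4) (2,2) (2,3) (2,4)] -> total=13
Click 2 (1,1) count=1: revealed 0 new [(none)] -> total=13
Click 3 (5,5) count=2: revealed 1 new [(5,5)] -> total=14

Answer: 14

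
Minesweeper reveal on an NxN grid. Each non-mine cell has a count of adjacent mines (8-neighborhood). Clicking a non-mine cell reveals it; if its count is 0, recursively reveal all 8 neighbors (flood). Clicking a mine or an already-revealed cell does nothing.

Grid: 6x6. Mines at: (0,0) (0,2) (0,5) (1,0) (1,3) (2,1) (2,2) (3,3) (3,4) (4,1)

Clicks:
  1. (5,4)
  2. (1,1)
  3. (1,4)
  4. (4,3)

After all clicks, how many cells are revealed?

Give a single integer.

Click 1 (5,4) count=0: revealed 8 new [(4,2) (4,3) (4,4) (4,5) (5,2) (5,3) (5,4) (5,5)] -> total=8
Click 2 (1,1) count=5: revealed 1 new [(1,1)] -> total=9
Click 3 (1,4) count=2: revealed 1 new [(1,4)] -> total=10
Click 4 (4,3) count=2: revealed 0 new [(none)] -> total=10

Answer: 10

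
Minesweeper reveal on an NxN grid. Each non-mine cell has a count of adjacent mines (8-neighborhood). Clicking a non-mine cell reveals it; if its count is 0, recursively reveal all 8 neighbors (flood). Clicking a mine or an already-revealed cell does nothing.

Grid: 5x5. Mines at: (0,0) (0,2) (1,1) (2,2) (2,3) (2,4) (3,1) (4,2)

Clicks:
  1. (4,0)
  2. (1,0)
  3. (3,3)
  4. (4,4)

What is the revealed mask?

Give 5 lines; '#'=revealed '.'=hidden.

Answer: .....
#....
.....
...##
#..##

Derivation:
Click 1 (4,0) count=1: revealed 1 new [(4,0)] -> total=1
Click 2 (1,0) count=2: revealed 1 new [(1,0)] -> total=2
Click 3 (3,3) count=4: revealed 1 new [(3,3)] -> total=3
Click 4 (4,4) count=0: revealed 3 new [(3,4) (4,3) (4,4)] -> total=6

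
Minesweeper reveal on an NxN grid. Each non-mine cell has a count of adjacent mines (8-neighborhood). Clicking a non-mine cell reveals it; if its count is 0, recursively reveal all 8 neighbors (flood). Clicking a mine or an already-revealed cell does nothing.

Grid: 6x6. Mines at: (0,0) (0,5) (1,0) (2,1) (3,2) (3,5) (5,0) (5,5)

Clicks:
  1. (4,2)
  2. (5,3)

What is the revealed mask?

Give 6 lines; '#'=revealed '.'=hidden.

Answer: ......
......
......
......
.####.
.####.

Derivation:
Click 1 (4,2) count=1: revealed 1 new [(4,2)] -> total=1
Click 2 (5,3) count=0: revealed 7 new [(4,1) (4,3) (4,4) (5,1) (5,2) (5,3) (5,4)] -> total=8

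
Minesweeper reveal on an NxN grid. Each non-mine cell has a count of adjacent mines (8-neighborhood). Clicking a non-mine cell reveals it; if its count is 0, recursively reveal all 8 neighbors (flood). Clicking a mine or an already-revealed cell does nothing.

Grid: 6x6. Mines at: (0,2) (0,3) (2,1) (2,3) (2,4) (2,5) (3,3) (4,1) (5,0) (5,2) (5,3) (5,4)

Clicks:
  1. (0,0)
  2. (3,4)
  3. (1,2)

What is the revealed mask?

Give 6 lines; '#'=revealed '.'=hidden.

Click 1 (0,0) count=0: revealed 4 new [(0,0) (0,1) (1,0) (1,1)] -> total=4
Click 2 (3,4) count=4: revealed 1 new [(3,4)] -> total=5
Click 3 (1,2) count=4: revealed 1 new [(1,2)] -> total=6

Answer: ##....
###...
......
....#.
......
......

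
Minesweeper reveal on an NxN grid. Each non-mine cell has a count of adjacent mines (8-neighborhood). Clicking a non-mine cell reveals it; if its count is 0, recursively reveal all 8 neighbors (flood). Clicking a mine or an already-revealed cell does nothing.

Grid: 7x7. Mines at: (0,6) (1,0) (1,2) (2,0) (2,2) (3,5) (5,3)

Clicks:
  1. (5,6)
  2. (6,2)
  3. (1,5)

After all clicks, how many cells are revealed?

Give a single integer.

Click 1 (5,6) count=0: revealed 9 new [(4,4) (4,5) (4,6) (5,4) (5,5) (5,6) (6,4) (6,5) (6,6)] -> total=9
Click 2 (6,2) count=1: revealed 1 new [(6,2)] -> total=10
Click 3 (1,5) count=1: revealed 1 new [(1,5)] -> total=11

Answer: 11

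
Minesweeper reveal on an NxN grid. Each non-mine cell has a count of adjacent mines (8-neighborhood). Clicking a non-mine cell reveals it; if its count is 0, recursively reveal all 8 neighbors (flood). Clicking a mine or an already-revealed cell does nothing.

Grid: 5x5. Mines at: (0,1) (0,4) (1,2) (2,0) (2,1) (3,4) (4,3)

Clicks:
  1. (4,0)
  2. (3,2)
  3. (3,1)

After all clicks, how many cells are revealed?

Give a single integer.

Click 1 (4,0) count=0: revealed 6 new [(3,0) (3,1) (3,2) (4,0) (4,1) (4,2)] -> total=6
Click 2 (3,2) count=2: revealed 0 new [(none)] -> total=6
Click 3 (3,1) count=2: revealed 0 new [(none)] -> total=6

Answer: 6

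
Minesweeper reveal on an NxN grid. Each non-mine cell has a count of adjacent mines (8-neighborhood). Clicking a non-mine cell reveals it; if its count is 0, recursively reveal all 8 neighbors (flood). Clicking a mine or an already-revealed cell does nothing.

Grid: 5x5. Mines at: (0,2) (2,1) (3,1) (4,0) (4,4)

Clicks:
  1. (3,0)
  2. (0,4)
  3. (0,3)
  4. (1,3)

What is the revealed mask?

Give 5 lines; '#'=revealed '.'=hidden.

Click 1 (3,0) count=3: revealed 1 new [(3,0)] -> total=1
Click 2 (0,4) count=0: revealed 11 new [(0,3) (0,4) (1,2) (1,3) (1,4) (2,2) (2,3) (2,4) (3,2) (3,3) (3,4)] -> total=12
Click 3 (0,3) count=1: revealed 0 new [(none)] -> total=12
Click 4 (1,3) count=1: revealed 0 new [(none)] -> total=12

Answer: ...##
..###
..###
#.###
.....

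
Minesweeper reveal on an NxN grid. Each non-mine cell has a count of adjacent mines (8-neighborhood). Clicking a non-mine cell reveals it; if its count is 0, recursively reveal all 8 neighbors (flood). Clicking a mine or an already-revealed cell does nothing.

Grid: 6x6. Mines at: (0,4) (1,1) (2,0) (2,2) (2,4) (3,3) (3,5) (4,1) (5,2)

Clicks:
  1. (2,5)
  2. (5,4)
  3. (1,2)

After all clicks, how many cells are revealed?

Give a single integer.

Answer: 8

Derivation:
Click 1 (2,5) count=2: revealed 1 new [(2,5)] -> total=1
Click 2 (5,4) count=0: revealed 6 new [(4,3) (4,4) (4,5) (5,3) (5,4) (5,5)] -> total=7
Click 3 (1,2) count=2: revealed 1 new [(1,2)] -> total=8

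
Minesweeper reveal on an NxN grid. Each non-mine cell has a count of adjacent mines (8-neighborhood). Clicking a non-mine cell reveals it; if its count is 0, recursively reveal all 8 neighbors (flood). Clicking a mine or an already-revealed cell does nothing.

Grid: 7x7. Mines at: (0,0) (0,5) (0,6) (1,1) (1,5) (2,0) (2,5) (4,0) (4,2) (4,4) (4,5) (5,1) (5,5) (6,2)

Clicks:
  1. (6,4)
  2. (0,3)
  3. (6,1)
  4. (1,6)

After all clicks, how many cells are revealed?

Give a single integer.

Click 1 (6,4) count=1: revealed 1 new [(6,4)] -> total=1
Click 2 (0,3) count=0: revealed 12 new [(0,2) (0,3) (0,4) (1,2) (1,3) (1,4) (2,2) (2,3) (2,4) (3,2) (3,3) (3,4)] -> total=13
Click 3 (6,1) count=2: revealed 1 new [(6,1)] -> total=14
Click 4 (1,6) count=4: revealed 1 new [(1,6)] -> total=15

Answer: 15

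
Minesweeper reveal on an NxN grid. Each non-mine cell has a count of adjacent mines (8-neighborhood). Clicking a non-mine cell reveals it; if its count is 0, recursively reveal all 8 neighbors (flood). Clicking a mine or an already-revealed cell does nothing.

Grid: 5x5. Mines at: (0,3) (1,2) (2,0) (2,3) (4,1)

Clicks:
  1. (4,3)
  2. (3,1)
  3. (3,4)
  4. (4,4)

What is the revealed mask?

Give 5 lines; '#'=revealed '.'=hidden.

Click 1 (4,3) count=0: revealed 6 new [(3,2) (3,3) (3,4) (4,2) (4,3) (4,4)] -> total=6
Click 2 (3,1) count=2: revealed 1 new [(3,1)] -> total=7
Click 3 (3,4) count=1: revealed 0 new [(none)] -> total=7
Click 4 (4,4) count=0: revealed 0 new [(none)] -> total=7

Answer: .....
.....
.....
.####
..###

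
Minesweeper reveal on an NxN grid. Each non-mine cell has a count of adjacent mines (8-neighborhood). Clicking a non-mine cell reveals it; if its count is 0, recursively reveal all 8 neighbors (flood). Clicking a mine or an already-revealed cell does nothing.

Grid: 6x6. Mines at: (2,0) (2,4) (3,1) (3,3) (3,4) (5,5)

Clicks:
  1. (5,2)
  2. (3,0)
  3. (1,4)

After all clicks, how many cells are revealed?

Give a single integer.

Answer: 12

Derivation:
Click 1 (5,2) count=0: revealed 10 new [(4,0) (4,1) (4,2) (4,3) (4,4) (5,0) (5,1) (5,2) (5,3) (5,4)] -> total=10
Click 2 (3,0) count=2: revealed 1 new [(3,0)] -> total=11
Click 3 (1,4) count=1: revealed 1 new [(1,4)] -> total=12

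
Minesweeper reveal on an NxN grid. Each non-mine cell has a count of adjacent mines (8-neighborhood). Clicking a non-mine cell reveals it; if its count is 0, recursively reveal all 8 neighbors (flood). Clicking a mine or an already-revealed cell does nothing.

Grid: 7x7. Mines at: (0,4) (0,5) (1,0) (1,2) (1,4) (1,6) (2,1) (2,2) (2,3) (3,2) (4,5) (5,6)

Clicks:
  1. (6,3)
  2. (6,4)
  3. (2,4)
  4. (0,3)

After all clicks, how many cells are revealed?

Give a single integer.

Answer: 21

Derivation:
Click 1 (6,3) count=0: revealed 19 new [(3,0) (3,1) (4,0) (4,1) (4,2) (4,3) (4,4) (5,0) (5,1) (5,2) (5,3) (5,4) (5,5) (6,0) (6,1) (6,2) (6,3) (6,4) (6,5)] -> total=19
Click 2 (6,4) count=0: revealed 0 new [(none)] -> total=19
Click 3 (2,4) count=2: revealed 1 new [(2,4)] -> total=20
Click 4 (0,3) count=3: revealed 1 new [(0,3)] -> total=21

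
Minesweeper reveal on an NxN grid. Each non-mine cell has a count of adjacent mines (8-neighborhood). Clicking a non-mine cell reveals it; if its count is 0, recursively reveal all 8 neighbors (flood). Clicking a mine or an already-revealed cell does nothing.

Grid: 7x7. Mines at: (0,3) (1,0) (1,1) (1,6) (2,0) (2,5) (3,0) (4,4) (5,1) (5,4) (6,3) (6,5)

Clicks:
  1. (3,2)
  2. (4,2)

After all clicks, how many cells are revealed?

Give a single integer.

Click 1 (3,2) count=0: revealed 14 new [(1,2) (1,3) (1,4) (2,1) (2,2) (2,3) (2,4) (3,1) (3,2) (3,3) (3,4) (4,1) (4,2) (4,3)] -> total=14
Click 2 (4,2) count=1: revealed 0 new [(none)] -> total=14

Answer: 14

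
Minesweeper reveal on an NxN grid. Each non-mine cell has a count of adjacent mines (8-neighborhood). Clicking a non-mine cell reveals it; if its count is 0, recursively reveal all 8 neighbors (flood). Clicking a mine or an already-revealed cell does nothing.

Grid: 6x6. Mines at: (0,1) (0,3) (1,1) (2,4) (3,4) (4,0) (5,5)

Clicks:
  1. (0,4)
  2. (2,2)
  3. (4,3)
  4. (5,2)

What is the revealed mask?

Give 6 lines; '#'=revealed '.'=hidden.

Click 1 (0,4) count=1: revealed 1 new [(0,4)] -> total=1
Click 2 (2,2) count=1: revealed 1 new [(2,2)] -> total=2
Click 3 (4,3) count=1: revealed 1 new [(4,3)] -> total=3
Click 4 (5,2) count=0: revealed 12 new [(2,1) (2,3) (3,1) (3,2) (3,3) (4,1) (4,2) (4,4) (5,1) (5,2) (5,3) (5,4)] -> total=15

Answer: ....#.
......
.###..
.###..
.####.
.####.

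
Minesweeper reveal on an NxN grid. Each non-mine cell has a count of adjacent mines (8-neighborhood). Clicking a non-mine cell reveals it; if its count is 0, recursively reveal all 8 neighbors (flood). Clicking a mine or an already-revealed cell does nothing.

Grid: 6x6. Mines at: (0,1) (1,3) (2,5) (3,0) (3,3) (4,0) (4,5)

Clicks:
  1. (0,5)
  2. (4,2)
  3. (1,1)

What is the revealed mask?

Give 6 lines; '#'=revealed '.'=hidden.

Answer: ....##
.#..##
......
......
..#...
......

Derivation:
Click 1 (0,5) count=0: revealed 4 new [(0,4) (0,5) (1,4) (1,5)] -> total=4
Click 2 (4,2) count=1: revealed 1 new [(4,2)] -> total=5
Click 3 (1,1) count=1: revealed 1 new [(1,1)] -> total=6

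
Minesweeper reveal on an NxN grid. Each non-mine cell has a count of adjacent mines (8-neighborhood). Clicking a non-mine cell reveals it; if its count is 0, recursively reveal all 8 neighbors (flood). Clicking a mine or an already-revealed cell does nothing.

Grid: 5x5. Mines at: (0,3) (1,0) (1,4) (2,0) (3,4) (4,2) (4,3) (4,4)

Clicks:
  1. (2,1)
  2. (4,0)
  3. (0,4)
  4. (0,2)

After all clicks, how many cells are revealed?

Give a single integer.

Click 1 (2,1) count=2: revealed 1 new [(2,1)] -> total=1
Click 2 (4,0) count=0: revealed 4 new [(3,0) (3,1) (4,0) (4,1)] -> total=5
Click 3 (0,4) count=2: revealed 1 new [(0,4)] -> total=6
Click 4 (0,2) count=1: revealed 1 new [(0,2)] -> total=7

Answer: 7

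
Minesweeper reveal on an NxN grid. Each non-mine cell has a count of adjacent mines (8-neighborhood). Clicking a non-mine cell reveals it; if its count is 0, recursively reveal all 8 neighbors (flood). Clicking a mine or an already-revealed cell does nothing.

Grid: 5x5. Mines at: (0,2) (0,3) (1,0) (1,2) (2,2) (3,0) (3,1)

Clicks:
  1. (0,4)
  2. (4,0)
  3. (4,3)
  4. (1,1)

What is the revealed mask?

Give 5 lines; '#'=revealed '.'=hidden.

Answer: ....#
.#.##
...##
..###
#.###

Derivation:
Click 1 (0,4) count=1: revealed 1 new [(0,4)] -> total=1
Click 2 (4,0) count=2: revealed 1 new [(4,0)] -> total=2
Click 3 (4,3) count=0: revealed 10 new [(1,3) (1,4) (2,3) (2,4) (3,2) (3,3) (3,4) (4,2) (4,3) (4,4)] -> total=12
Click 4 (1,1) count=4: revealed 1 new [(1,1)] -> total=13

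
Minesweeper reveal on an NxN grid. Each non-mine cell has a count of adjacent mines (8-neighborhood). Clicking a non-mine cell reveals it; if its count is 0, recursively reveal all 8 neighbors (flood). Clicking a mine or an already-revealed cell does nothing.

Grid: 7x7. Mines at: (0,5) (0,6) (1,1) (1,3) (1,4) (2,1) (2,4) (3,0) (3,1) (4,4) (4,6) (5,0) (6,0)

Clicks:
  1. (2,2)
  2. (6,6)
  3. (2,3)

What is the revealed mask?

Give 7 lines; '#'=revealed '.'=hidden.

Click 1 (2,2) count=4: revealed 1 new [(2,2)] -> total=1
Click 2 (6,6) count=0: revealed 15 new [(4,1) (4,2) (4,3) (5,1) (5,2) (5,3) (5,4) (5,5) (5,6) (6,1) (6,2) (6,3) (6,4) (6,5) (6,6)] -> total=16
Click 3 (2,3) count=3: revealed 1 new [(2,3)] -> total=17

Answer: .......
.......
..##...
.......
.###...
.######
.######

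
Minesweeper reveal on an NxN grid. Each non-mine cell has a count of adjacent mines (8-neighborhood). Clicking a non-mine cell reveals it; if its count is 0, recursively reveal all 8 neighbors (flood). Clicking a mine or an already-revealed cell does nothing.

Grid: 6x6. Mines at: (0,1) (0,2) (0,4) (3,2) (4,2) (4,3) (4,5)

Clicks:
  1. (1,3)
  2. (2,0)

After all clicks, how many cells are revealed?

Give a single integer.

Click 1 (1,3) count=2: revealed 1 new [(1,3)] -> total=1
Click 2 (2,0) count=0: revealed 10 new [(1,0) (1,1) (2,0) (2,1) (3,0) (3,1) (4,0) (4,1) (5,0) (5,1)] -> total=11

Answer: 11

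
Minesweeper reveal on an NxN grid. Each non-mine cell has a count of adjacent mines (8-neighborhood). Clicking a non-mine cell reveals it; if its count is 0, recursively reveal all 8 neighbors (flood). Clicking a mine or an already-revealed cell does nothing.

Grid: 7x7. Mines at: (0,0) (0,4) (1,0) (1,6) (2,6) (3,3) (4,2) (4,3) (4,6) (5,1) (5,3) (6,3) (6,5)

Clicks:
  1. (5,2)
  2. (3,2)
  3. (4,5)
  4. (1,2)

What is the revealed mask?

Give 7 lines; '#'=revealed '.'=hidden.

Click 1 (5,2) count=5: revealed 1 new [(5,2)] -> total=1
Click 2 (3,2) count=3: revealed 1 new [(3,2)] -> total=2
Click 3 (4,5) count=1: revealed 1 new [(4,5)] -> total=3
Click 4 (1,2) count=0: revealed 9 new [(0,1) (0,2) (0,3) (1,1) (1,2) (1,3) (2,1) (2,2) (2,3)] -> total=12

Answer: .###...
.###...
.###...
..#....
.....#.
..#....
.......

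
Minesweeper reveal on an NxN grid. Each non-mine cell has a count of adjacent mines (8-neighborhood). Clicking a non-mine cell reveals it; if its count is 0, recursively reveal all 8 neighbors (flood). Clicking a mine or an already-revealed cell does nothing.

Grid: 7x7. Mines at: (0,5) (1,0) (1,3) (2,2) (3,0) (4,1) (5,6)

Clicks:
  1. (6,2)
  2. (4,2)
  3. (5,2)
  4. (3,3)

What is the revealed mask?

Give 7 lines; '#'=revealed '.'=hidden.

Click 1 (6,2) count=0: revealed 29 new [(1,4) (1,5) (1,6) (2,3) (2,4) (2,5) (2,6) (3,2) (3,3) (3,4) (3,5) (3,6) (4,2) (4,3) (4,4) (4,5) (4,6) (5,0) (5,1) (5,2) (5,3) (5,4) (5,5) (6,0) (6,1) (6,2) (6,3) (6,4) (6,5)] -> total=29
Click 2 (4,2) count=1: revealed 0 new [(none)] -> total=29
Click 3 (5,2) count=1: revealed 0 new [(none)] -> total=29
Click 4 (3,3) count=1: revealed 0 new [(none)] -> total=29

Answer: .......
....###
...####
..#####
..#####
######.
######.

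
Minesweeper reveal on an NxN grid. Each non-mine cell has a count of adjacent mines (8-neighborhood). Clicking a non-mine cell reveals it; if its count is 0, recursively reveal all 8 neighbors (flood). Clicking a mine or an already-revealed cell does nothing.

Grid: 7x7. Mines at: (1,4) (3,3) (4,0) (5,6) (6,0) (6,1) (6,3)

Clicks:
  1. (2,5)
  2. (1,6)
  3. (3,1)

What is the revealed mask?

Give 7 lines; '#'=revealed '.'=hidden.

Answer: .....##
.....##
....###
.#..###
....###
.......
.......

Derivation:
Click 1 (2,5) count=1: revealed 1 new [(2,5)] -> total=1
Click 2 (1,6) count=0: revealed 12 new [(0,5) (0,6) (1,5) (1,6) (2,4) (2,6) (3,4) (3,5) (3,6) (4,4) (4,5) (4,6)] -> total=13
Click 3 (3,1) count=1: revealed 1 new [(3,1)] -> total=14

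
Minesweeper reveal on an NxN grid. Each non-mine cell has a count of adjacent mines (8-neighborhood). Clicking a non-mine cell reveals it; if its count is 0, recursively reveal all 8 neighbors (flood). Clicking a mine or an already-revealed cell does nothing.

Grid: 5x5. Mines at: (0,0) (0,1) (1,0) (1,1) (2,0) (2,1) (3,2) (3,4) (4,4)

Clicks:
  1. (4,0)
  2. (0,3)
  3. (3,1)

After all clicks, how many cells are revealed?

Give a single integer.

Click 1 (4,0) count=0: revealed 4 new [(3,0) (3,1) (4,0) (4,1)] -> total=4
Click 2 (0,3) count=0: revealed 9 new [(0,2) (0,3) (0,4) (1,2) (1,3) (1,4) (2,2) (2,3) (2,4)] -> total=13
Click 3 (3,1) count=3: revealed 0 new [(none)] -> total=13

Answer: 13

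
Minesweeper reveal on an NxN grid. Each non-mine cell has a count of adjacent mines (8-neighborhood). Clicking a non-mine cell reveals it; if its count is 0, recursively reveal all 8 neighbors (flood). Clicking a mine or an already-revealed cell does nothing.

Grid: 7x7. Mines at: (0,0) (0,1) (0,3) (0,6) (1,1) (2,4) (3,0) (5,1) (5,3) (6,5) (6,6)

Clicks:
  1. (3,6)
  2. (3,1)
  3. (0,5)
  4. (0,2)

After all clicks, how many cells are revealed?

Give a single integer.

Click 1 (3,6) count=0: revealed 13 new [(1,5) (1,6) (2,5) (2,6) (3,4) (3,5) (3,6) (4,4) (4,5) (4,6) (5,4) (5,5) (5,6)] -> total=13
Click 2 (3,1) count=1: revealed 1 new [(3,1)] -> total=14
Click 3 (0,5) count=1: revealed 1 new [(0,5)] -> total=15
Click 4 (0,2) count=3: revealed 1 new [(0,2)] -> total=16

Answer: 16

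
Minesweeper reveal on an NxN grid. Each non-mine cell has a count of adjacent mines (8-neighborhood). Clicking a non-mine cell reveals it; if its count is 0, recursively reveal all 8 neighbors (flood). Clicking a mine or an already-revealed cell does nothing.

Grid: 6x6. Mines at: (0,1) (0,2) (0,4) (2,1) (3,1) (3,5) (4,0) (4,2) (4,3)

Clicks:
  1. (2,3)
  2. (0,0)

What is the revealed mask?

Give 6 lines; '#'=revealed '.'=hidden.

Answer: #.....
..###.
..###.
..###.
......
......

Derivation:
Click 1 (2,3) count=0: revealed 9 new [(1,2) (1,3) (1,4) (2,2) (2,3) (2,4) (3,2) (3,3) (3,4)] -> total=9
Click 2 (0,0) count=1: revealed 1 new [(0,0)] -> total=10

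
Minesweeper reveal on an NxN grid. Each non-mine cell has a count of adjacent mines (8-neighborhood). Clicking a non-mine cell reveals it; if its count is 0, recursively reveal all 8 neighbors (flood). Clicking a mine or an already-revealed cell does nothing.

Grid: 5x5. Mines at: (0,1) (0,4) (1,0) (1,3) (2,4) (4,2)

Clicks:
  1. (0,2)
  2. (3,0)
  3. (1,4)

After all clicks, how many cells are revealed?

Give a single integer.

Click 1 (0,2) count=2: revealed 1 new [(0,2)] -> total=1
Click 2 (3,0) count=0: revealed 6 new [(2,0) (2,1) (3,0) (3,1) (4,0) (4,1)] -> total=7
Click 3 (1,4) count=3: revealed 1 new [(1,4)] -> total=8

Answer: 8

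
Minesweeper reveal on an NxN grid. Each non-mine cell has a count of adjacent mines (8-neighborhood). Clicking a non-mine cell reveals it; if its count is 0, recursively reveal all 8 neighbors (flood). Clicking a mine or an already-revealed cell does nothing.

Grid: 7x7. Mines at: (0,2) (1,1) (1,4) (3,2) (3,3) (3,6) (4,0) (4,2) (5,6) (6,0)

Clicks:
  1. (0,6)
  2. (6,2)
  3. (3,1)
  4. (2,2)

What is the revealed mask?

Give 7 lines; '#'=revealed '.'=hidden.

Click 1 (0,6) count=0: revealed 6 new [(0,5) (0,6) (1,5) (1,6) (2,5) (2,6)] -> total=6
Click 2 (6,2) count=0: revealed 13 new [(4,3) (4,4) (4,5) (5,1) (5,2) (5,3) (5,4) (5,5) (6,1) (6,2) (6,3) (6,4) (6,5)] -> total=19
Click 3 (3,1) count=3: revealed 1 new [(3,1)] -> total=20
Click 4 (2,2) count=3: revealed 1 new [(2,2)] -> total=21

Answer: .....##
.....##
..#..##
.#.....
...###.
.#####.
.#####.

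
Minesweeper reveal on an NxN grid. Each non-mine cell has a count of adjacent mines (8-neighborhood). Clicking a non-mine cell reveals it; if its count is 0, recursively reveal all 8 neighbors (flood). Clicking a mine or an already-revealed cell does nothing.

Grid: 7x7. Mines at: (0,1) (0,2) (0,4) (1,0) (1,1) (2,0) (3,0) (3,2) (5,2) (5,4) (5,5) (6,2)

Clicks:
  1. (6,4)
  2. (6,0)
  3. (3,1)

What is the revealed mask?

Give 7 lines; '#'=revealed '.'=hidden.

Click 1 (6,4) count=2: revealed 1 new [(6,4)] -> total=1
Click 2 (6,0) count=0: revealed 6 new [(4,0) (4,1) (5,0) (5,1) (6,0) (6,1)] -> total=7
Click 3 (3,1) count=3: revealed 1 new [(3,1)] -> total=8

Answer: .......
.......
.......
.#.....
##.....
##.....
##..#..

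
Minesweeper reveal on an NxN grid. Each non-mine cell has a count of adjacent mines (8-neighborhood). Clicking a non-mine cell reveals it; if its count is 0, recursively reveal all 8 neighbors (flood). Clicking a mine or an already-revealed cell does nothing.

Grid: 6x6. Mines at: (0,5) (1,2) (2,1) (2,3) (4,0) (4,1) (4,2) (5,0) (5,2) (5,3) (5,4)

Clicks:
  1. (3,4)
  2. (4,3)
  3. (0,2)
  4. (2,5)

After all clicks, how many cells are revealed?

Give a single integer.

Click 1 (3,4) count=1: revealed 1 new [(3,4)] -> total=1
Click 2 (4,3) count=4: revealed 1 new [(4,3)] -> total=2
Click 3 (0,2) count=1: revealed 1 new [(0,2)] -> total=3
Click 4 (2,5) count=0: revealed 7 new [(1,4) (1,5) (2,4) (2,5) (3,5) (4,4) (4,5)] -> total=10

Answer: 10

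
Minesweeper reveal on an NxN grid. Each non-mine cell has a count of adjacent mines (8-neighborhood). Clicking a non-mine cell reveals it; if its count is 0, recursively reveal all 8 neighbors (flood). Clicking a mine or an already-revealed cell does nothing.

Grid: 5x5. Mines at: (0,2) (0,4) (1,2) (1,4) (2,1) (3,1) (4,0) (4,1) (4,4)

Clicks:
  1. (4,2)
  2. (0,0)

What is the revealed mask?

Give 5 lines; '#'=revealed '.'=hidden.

Click 1 (4,2) count=2: revealed 1 new [(4,2)] -> total=1
Click 2 (0,0) count=0: revealed 4 new [(0,0) (0,1) (1,0) (1,1)] -> total=5

Answer: ##...
##...
.....
.....
..#..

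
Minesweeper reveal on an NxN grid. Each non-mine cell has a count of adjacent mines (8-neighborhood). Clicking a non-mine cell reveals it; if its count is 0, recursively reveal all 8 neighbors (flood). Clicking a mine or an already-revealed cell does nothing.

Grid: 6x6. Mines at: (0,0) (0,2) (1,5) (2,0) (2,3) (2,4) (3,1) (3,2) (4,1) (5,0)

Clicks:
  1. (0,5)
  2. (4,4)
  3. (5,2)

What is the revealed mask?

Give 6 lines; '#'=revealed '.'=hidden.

Answer: .....#
......
......
...###
..####
..####

Derivation:
Click 1 (0,5) count=1: revealed 1 new [(0,5)] -> total=1
Click 2 (4,4) count=0: revealed 11 new [(3,3) (3,4) (3,5) (4,2) (4,3) (4,4) (4,5) (5,2) (5,3) (5,4) (5,5)] -> total=12
Click 3 (5,2) count=1: revealed 0 new [(none)] -> total=12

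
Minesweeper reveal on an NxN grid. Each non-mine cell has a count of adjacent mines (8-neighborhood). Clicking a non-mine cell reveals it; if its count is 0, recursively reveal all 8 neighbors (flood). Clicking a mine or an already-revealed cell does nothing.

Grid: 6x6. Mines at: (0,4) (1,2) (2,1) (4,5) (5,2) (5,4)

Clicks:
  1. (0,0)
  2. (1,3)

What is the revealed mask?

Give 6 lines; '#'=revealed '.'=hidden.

Click 1 (0,0) count=0: revealed 4 new [(0,0) (0,1) (1,0) (1,1)] -> total=4
Click 2 (1,3) count=2: revealed 1 new [(1,3)] -> total=5

Answer: ##....
##.#..
......
......
......
......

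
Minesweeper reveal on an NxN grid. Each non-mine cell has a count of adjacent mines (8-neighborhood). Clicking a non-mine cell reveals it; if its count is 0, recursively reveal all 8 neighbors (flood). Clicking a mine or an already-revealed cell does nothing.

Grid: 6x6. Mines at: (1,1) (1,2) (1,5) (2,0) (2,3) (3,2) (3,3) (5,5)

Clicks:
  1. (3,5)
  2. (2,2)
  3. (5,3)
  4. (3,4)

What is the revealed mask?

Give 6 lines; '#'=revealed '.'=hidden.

Answer: ......
......
..#.##
##..##
######
#####.

Derivation:
Click 1 (3,5) count=0: revealed 6 new [(2,4) (2,5) (3,4) (3,5) (4,4) (4,5)] -> total=6
Click 2 (2,2) count=5: revealed 1 new [(2,2)] -> total=7
Click 3 (5,3) count=0: revealed 11 new [(3,0) (3,1) (4,0) (4,1) (4,2) (4,3) (5,0) (5,1) (5,2) (5,3) (5,4)] -> total=18
Click 4 (3,4) count=2: revealed 0 new [(none)] -> total=18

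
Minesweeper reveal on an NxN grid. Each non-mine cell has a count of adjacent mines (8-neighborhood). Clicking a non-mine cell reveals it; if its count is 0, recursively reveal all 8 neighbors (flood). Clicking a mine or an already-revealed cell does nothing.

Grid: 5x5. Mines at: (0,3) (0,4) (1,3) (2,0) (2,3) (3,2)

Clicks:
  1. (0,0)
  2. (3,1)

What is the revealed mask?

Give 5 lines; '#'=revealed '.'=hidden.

Answer: ###..
###..
.....
.#...
.....

Derivation:
Click 1 (0,0) count=0: revealed 6 new [(0,0) (0,1) (0,2) (1,0) (1,1) (1,2)] -> total=6
Click 2 (3,1) count=2: revealed 1 new [(3,1)] -> total=7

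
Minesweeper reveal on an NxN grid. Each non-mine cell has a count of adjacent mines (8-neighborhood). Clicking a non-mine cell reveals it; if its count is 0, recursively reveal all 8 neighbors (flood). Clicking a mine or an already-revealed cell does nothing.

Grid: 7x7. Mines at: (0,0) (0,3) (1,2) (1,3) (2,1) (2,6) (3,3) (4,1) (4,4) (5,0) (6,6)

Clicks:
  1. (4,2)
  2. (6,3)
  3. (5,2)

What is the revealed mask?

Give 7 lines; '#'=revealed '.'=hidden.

Answer: .......
.......
.......
.......
..#....
.#####.
.#####.

Derivation:
Click 1 (4,2) count=2: revealed 1 new [(4,2)] -> total=1
Click 2 (6,3) count=0: revealed 10 new [(5,1) (5,2) (5,3) (5,4) (5,5) (6,1) (6,2) (6,3) (6,4) (6,5)] -> total=11
Click 3 (5,2) count=1: revealed 0 new [(none)] -> total=11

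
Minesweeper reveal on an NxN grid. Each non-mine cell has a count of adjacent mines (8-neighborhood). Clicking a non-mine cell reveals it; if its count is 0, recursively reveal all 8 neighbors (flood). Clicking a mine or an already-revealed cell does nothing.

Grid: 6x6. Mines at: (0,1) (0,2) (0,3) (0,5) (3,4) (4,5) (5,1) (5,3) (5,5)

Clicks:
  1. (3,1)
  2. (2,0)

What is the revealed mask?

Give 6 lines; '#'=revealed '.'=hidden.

Click 1 (3,1) count=0: revealed 16 new [(1,0) (1,1) (1,2) (1,3) (2,0) (2,1) (2,2) (2,3) (3,0) (3,1) (3,2) (3,3) (4,0) (4,1) (4,2) (4,3)] -> total=16
Click 2 (2,0) count=0: revealed 0 new [(none)] -> total=16

Answer: ......
####..
####..
####..
####..
......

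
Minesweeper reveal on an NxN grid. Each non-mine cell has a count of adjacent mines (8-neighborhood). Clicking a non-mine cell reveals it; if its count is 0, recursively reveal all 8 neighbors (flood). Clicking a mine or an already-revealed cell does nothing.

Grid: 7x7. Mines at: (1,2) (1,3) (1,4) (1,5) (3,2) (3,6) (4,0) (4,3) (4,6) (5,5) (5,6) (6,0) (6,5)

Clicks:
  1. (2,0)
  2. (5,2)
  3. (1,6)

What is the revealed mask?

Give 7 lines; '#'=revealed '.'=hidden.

Click 1 (2,0) count=0: revealed 8 new [(0,0) (0,1) (1,0) (1,1) (2,0) (2,1) (3,0) (3,1)] -> total=8
Click 2 (5,2) count=1: revealed 1 new [(5,2)] -> total=9
Click 3 (1,6) count=1: revealed 1 new [(1,6)] -> total=10

Answer: ##.....
##....#
##.....
##.....
.......
..#....
.......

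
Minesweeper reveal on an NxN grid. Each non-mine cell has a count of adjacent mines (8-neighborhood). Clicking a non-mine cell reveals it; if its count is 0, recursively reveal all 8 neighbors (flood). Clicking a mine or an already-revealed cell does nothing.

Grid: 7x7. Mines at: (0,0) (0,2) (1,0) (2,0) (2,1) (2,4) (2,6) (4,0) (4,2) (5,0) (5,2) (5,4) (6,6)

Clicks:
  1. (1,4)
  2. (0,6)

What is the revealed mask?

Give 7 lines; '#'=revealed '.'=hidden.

Click 1 (1,4) count=1: revealed 1 new [(1,4)] -> total=1
Click 2 (0,6) count=0: revealed 7 new [(0,3) (0,4) (0,5) (0,6) (1,3) (1,5) (1,6)] -> total=8

Answer: ...####
...####
.......
.......
.......
.......
.......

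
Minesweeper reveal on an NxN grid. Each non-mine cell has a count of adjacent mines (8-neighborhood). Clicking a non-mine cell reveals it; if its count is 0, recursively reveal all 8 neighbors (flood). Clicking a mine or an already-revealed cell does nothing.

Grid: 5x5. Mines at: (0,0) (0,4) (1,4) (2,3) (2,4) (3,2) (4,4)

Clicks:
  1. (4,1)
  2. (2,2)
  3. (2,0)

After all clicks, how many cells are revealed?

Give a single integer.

Click 1 (4,1) count=1: revealed 1 new [(4,1)] -> total=1
Click 2 (2,2) count=2: revealed 1 new [(2,2)] -> total=2
Click 3 (2,0) count=0: revealed 7 new [(1,0) (1,1) (2,0) (2,1) (3,0) (3,1) (4,0)] -> total=9

Answer: 9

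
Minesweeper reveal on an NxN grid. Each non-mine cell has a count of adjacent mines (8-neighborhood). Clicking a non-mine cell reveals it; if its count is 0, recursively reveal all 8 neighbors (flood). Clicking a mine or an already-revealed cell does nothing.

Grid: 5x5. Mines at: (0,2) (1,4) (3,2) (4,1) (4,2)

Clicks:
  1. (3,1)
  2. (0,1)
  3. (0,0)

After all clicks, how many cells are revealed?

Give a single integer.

Answer: 8

Derivation:
Click 1 (3,1) count=3: revealed 1 new [(3,1)] -> total=1
Click 2 (0,1) count=1: revealed 1 new [(0,1)] -> total=2
Click 3 (0,0) count=0: revealed 6 new [(0,0) (1,0) (1,1) (2,0) (2,1) (3,0)] -> total=8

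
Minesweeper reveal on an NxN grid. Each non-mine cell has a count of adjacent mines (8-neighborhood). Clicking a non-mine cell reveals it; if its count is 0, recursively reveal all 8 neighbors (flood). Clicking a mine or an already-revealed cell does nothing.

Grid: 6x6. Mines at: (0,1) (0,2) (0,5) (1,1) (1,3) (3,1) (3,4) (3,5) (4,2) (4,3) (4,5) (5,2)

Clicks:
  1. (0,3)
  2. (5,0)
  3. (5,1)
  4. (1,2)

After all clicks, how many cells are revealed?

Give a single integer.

Answer: 6

Derivation:
Click 1 (0,3) count=2: revealed 1 new [(0,3)] -> total=1
Click 2 (5,0) count=0: revealed 4 new [(4,0) (4,1) (5,0) (5,1)] -> total=5
Click 3 (5,1) count=2: revealed 0 new [(none)] -> total=5
Click 4 (1,2) count=4: revealed 1 new [(1,2)] -> total=6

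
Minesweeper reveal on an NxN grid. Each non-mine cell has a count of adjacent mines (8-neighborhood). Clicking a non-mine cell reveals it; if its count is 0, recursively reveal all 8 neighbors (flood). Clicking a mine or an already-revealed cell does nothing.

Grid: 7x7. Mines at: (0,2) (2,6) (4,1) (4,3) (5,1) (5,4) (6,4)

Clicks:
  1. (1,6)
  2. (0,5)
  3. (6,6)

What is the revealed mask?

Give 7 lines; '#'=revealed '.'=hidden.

Click 1 (1,6) count=1: revealed 1 new [(1,6)] -> total=1
Click 2 (0,5) count=0: revealed 24 new [(0,0) (0,1) (0,3) (0,4) (0,5) (0,6) (1,0) (1,1) (1,2) (1,3) (1,4) (1,5) (2,0) (2,1) (2,2) (2,3) (2,4) (2,5) (3,0) (3,1) (3,2) (3,3) (3,4) (3,5)] -> total=25
Click 3 (6,6) count=0: revealed 7 new [(3,6) (4,5) (4,6) (5,5) (5,6) (6,5) (6,6)] -> total=32

Answer: ##.####
#######
######.
#######
.....##
.....##
.....##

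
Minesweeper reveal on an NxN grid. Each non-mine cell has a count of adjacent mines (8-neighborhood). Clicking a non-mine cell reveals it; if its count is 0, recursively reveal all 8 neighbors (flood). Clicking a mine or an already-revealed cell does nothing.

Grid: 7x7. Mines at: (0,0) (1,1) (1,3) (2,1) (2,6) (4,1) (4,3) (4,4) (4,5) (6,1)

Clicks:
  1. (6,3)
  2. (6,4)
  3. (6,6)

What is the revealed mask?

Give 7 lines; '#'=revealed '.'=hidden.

Answer: .......
.......
.......
.......
.......
..#####
..#####

Derivation:
Click 1 (6,3) count=0: revealed 10 new [(5,2) (5,3) (5,4) (5,5) (5,6) (6,2) (6,3) (6,4) (6,5) (6,6)] -> total=10
Click 2 (6,4) count=0: revealed 0 new [(none)] -> total=10
Click 3 (6,6) count=0: revealed 0 new [(none)] -> total=10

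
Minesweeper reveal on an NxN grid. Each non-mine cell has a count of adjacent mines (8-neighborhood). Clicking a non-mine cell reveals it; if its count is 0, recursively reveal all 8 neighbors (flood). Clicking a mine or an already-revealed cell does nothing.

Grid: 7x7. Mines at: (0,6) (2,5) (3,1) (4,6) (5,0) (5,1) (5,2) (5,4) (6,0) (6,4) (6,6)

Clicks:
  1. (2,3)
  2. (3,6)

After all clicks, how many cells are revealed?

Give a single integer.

Click 1 (2,3) count=0: revealed 23 new [(0,0) (0,1) (0,2) (0,3) (0,4) (0,5) (1,0) (1,1) (1,2) (1,3) (1,4) (1,5) (2,0) (2,1) (2,2) (2,3) (2,4) (3,2) (3,3) (3,4) (4,2) (4,3) (4,4)] -> total=23
Click 2 (3,6) count=2: revealed 1 new [(3,6)] -> total=24

Answer: 24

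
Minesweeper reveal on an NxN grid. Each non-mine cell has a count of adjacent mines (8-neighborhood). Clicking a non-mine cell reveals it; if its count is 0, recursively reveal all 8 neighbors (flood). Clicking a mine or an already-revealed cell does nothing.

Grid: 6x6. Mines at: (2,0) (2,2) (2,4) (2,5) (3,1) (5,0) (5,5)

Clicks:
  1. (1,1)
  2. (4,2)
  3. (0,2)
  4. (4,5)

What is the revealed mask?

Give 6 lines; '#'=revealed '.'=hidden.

Click 1 (1,1) count=2: revealed 1 new [(1,1)] -> total=1
Click 2 (4,2) count=1: revealed 1 new [(4,2)] -> total=2
Click 3 (0,2) count=0: revealed 11 new [(0,0) (0,1) (0,2) (0,3) (0,4) (0,5) (1,0) (1,2) (1,3) (1,4) (1,5)] -> total=13
Click 4 (4,5) count=1: revealed 1 new [(4,5)] -> total=14

Answer: ######
######
......
......
..#..#
......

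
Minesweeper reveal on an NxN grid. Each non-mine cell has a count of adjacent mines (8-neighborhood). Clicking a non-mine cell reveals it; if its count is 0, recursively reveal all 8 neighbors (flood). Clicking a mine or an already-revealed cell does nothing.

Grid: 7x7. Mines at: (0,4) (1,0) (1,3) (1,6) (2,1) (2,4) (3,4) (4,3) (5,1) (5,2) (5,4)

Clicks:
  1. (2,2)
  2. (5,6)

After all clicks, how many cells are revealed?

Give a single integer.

Answer: 11

Derivation:
Click 1 (2,2) count=2: revealed 1 new [(2,2)] -> total=1
Click 2 (5,6) count=0: revealed 10 new [(2,5) (2,6) (3,5) (3,6) (4,5) (4,6) (5,5) (5,6) (6,5) (6,6)] -> total=11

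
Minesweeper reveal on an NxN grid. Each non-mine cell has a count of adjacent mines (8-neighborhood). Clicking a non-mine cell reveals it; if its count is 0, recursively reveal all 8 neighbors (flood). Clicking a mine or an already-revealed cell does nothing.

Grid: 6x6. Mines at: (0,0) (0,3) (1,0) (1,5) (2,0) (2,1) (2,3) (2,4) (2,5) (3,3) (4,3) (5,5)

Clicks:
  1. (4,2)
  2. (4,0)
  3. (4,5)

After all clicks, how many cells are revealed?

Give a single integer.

Answer: 10

Derivation:
Click 1 (4,2) count=2: revealed 1 new [(4,2)] -> total=1
Click 2 (4,0) count=0: revealed 8 new [(3,0) (3,1) (3,2) (4,0) (4,1) (5,0) (5,1) (5,2)] -> total=9
Click 3 (4,5) count=1: revealed 1 new [(4,5)] -> total=10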